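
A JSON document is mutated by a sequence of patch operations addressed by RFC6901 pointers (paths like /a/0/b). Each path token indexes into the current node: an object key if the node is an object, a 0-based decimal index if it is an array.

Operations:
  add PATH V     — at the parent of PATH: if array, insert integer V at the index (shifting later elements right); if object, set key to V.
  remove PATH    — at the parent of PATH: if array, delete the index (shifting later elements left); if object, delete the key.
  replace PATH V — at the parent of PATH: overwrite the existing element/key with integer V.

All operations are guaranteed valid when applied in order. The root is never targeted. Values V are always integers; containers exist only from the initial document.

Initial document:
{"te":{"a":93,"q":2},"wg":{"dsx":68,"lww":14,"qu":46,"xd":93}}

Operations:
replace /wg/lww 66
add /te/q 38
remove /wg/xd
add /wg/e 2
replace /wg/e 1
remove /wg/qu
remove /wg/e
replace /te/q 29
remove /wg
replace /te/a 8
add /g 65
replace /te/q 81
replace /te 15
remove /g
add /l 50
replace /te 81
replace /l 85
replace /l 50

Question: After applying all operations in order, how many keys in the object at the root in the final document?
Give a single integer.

Answer: 2

Derivation:
After op 1 (replace /wg/lww 66): {"te":{"a":93,"q":2},"wg":{"dsx":68,"lww":66,"qu":46,"xd":93}}
After op 2 (add /te/q 38): {"te":{"a":93,"q":38},"wg":{"dsx":68,"lww":66,"qu":46,"xd":93}}
After op 3 (remove /wg/xd): {"te":{"a":93,"q":38},"wg":{"dsx":68,"lww":66,"qu":46}}
After op 4 (add /wg/e 2): {"te":{"a":93,"q":38},"wg":{"dsx":68,"e":2,"lww":66,"qu":46}}
After op 5 (replace /wg/e 1): {"te":{"a":93,"q":38},"wg":{"dsx":68,"e":1,"lww":66,"qu":46}}
After op 6 (remove /wg/qu): {"te":{"a":93,"q":38},"wg":{"dsx":68,"e":1,"lww":66}}
After op 7 (remove /wg/e): {"te":{"a":93,"q":38},"wg":{"dsx":68,"lww":66}}
After op 8 (replace /te/q 29): {"te":{"a":93,"q":29},"wg":{"dsx":68,"lww":66}}
After op 9 (remove /wg): {"te":{"a":93,"q":29}}
After op 10 (replace /te/a 8): {"te":{"a":8,"q":29}}
After op 11 (add /g 65): {"g":65,"te":{"a":8,"q":29}}
After op 12 (replace /te/q 81): {"g":65,"te":{"a":8,"q":81}}
After op 13 (replace /te 15): {"g":65,"te":15}
After op 14 (remove /g): {"te":15}
After op 15 (add /l 50): {"l":50,"te":15}
After op 16 (replace /te 81): {"l":50,"te":81}
After op 17 (replace /l 85): {"l":85,"te":81}
After op 18 (replace /l 50): {"l":50,"te":81}
Size at the root: 2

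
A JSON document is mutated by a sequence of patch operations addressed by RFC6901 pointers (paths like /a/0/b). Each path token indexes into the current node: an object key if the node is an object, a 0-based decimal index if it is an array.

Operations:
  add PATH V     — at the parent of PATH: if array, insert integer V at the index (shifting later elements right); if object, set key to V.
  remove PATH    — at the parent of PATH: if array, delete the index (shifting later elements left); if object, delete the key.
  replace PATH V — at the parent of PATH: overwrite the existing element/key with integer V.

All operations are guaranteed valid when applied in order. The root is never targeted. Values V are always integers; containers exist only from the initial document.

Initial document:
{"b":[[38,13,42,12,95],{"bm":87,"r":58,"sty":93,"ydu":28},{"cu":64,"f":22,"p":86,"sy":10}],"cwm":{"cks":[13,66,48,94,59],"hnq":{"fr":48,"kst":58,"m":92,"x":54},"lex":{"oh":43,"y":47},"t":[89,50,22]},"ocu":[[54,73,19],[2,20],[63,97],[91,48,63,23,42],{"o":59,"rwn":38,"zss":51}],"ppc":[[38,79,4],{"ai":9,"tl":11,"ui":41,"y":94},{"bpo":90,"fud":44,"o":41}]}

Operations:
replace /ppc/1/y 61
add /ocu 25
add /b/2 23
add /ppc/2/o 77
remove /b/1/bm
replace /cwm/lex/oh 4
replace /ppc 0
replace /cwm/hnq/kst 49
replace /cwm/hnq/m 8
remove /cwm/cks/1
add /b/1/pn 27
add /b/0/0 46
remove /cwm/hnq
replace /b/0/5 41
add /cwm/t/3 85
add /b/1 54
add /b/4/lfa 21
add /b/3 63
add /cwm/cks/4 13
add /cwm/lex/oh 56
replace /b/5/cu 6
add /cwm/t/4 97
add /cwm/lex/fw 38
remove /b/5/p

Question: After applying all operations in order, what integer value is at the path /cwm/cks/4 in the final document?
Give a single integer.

After op 1 (replace /ppc/1/y 61): {"b":[[38,13,42,12,95],{"bm":87,"r":58,"sty":93,"ydu":28},{"cu":64,"f":22,"p":86,"sy":10}],"cwm":{"cks":[13,66,48,94,59],"hnq":{"fr":48,"kst":58,"m":92,"x":54},"lex":{"oh":43,"y":47},"t":[89,50,22]},"ocu":[[54,73,19],[2,20],[63,97],[91,48,63,23,42],{"o":59,"rwn":38,"zss":51}],"ppc":[[38,79,4],{"ai":9,"tl":11,"ui":41,"y":61},{"bpo":90,"fud":44,"o":41}]}
After op 2 (add /ocu 25): {"b":[[38,13,42,12,95],{"bm":87,"r":58,"sty":93,"ydu":28},{"cu":64,"f":22,"p":86,"sy":10}],"cwm":{"cks":[13,66,48,94,59],"hnq":{"fr":48,"kst":58,"m":92,"x":54},"lex":{"oh":43,"y":47},"t":[89,50,22]},"ocu":25,"ppc":[[38,79,4],{"ai":9,"tl":11,"ui":41,"y":61},{"bpo":90,"fud":44,"o":41}]}
After op 3 (add /b/2 23): {"b":[[38,13,42,12,95],{"bm":87,"r":58,"sty":93,"ydu":28},23,{"cu":64,"f":22,"p":86,"sy":10}],"cwm":{"cks":[13,66,48,94,59],"hnq":{"fr":48,"kst":58,"m":92,"x":54},"lex":{"oh":43,"y":47},"t":[89,50,22]},"ocu":25,"ppc":[[38,79,4],{"ai":9,"tl":11,"ui":41,"y":61},{"bpo":90,"fud":44,"o":41}]}
After op 4 (add /ppc/2/o 77): {"b":[[38,13,42,12,95],{"bm":87,"r":58,"sty":93,"ydu":28},23,{"cu":64,"f":22,"p":86,"sy":10}],"cwm":{"cks":[13,66,48,94,59],"hnq":{"fr":48,"kst":58,"m":92,"x":54},"lex":{"oh":43,"y":47},"t":[89,50,22]},"ocu":25,"ppc":[[38,79,4],{"ai":9,"tl":11,"ui":41,"y":61},{"bpo":90,"fud":44,"o":77}]}
After op 5 (remove /b/1/bm): {"b":[[38,13,42,12,95],{"r":58,"sty":93,"ydu":28},23,{"cu":64,"f":22,"p":86,"sy":10}],"cwm":{"cks":[13,66,48,94,59],"hnq":{"fr":48,"kst":58,"m":92,"x":54},"lex":{"oh":43,"y":47},"t":[89,50,22]},"ocu":25,"ppc":[[38,79,4],{"ai":9,"tl":11,"ui":41,"y":61},{"bpo":90,"fud":44,"o":77}]}
After op 6 (replace /cwm/lex/oh 4): {"b":[[38,13,42,12,95],{"r":58,"sty":93,"ydu":28},23,{"cu":64,"f":22,"p":86,"sy":10}],"cwm":{"cks":[13,66,48,94,59],"hnq":{"fr":48,"kst":58,"m":92,"x":54},"lex":{"oh":4,"y":47},"t":[89,50,22]},"ocu":25,"ppc":[[38,79,4],{"ai":9,"tl":11,"ui":41,"y":61},{"bpo":90,"fud":44,"o":77}]}
After op 7 (replace /ppc 0): {"b":[[38,13,42,12,95],{"r":58,"sty":93,"ydu":28},23,{"cu":64,"f":22,"p":86,"sy":10}],"cwm":{"cks":[13,66,48,94,59],"hnq":{"fr":48,"kst":58,"m":92,"x":54},"lex":{"oh":4,"y":47},"t":[89,50,22]},"ocu":25,"ppc":0}
After op 8 (replace /cwm/hnq/kst 49): {"b":[[38,13,42,12,95],{"r":58,"sty":93,"ydu":28},23,{"cu":64,"f":22,"p":86,"sy":10}],"cwm":{"cks":[13,66,48,94,59],"hnq":{"fr":48,"kst":49,"m":92,"x":54},"lex":{"oh":4,"y":47},"t":[89,50,22]},"ocu":25,"ppc":0}
After op 9 (replace /cwm/hnq/m 8): {"b":[[38,13,42,12,95],{"r":58,"sty":93,"ydu":28},23,{"cu":64,"f":22,"p":86,"sy":10}],"cwm":{"cks":[13,66,48,94,59],"hnq":{"fr":48,"kst":49,"m":8,"x":54},"lex":{"oh":4,"y":47},"t":[89,50,22]},"ocu":25,"ppc":0}
After op 10 (remove /cwm/cks/1): {"b":[[38,13,42,12,95],{"r":58,"sty":93,"ydu":28},23,{"cu":64,"f":22,"p":86,"sy":10}],"cwm":{"cks":[13,48,94,59],"hnq":{"fr":48,"kst":49,"m":8,"x":54},"lex":{"oh":4,"y":47},"t":[89,50,22]},"ocu":25,"ppc":0}
After op 11 (add /b/1/pn 27): {"b":[[38,13,42,12,95],{"pn":27,"r":58,"sty":93,"ydu":28},23,{"cu":64,"f":22,"p":86,"sy":10}],"cwm":{"cks":[13,48,94,59],"hnq":{"fr":48,"kst":49,"m":8,"x":54},"lex":{"oh":4,"y":47},"t":[89,50,22]},"ocu":25,"ppc":0}
After op 12 (add /b/0/0 46): {"b":[[46,38,13,42,12,95],{"pn":27,"r":58,"sty":93,"ydu":28},23,{"cu":64,"f":22,"p":86,"sy":10}],"cwm":{"cks":[13,48,94,59],"hnq":{"fr":48,"kst":49,"m":8,"x":54},"lex":{"oh":4,"y":47},"t":[89,50,22]},"ocu":25,"ppc":0}
After op 13 (remove /cwm/hnq): {"b":[[46,38,13,42,12,95],{"pn":27,"r":58,"sty":93,"ydu":28},23,{"cu":64,"f":22,"p":86,"sy":10}],"cwm":{"cks":[13,48,94,59],"lex":{"oh":4,"y":47},"t":[89,50,22]},"ocu":25,"ppc":0}
After op 14 (replace /b/0/5 41): {"b":[[46,38,13,42,12,41],{"pn":27,"r":58,"sty":93,"ydu":28},23,{"cu":64,"f":22,"p":86,"sy":10}],"cwm":{"cks":[13,48,94,59],"lex":{"oh":4,"y":47},"t":[89,50,22]},"ocu":25,"ppc":0}
After op 15 (add /cwm/t/3 85): {"b":[[46,38,13,42,12,41],{"pn":27,"r":58,"sty":93,"ydu":28},23,{"cu":64,"f":22,"p":86,"sy":10}],"cwm":{"cks":[13,48,94,59],"lex":{"oh":4,"y":47},"t":[89,50,22,85]},"ocu":25,"ppc":0}
After op 16 (add /b/1 54): {"b":[[46,38,13,42,12,41],54,{"pn":27,"r":58,"sty":93,"ydu":28},23,{"cu":64,"f":22,"p":86,"sy":10}],"cwm":{"cks":[13,48,94,59],"lex":{"oh":4,"y":47},"t":[89,50,22,85]},"ocu":25,"ppc":0}
After op 17 (add /b/4/lfa 21): {"b":[[46,38,13,42,12,41],54,{"pn":27,"r":58,"sty":93,"ydu":28},23,{"cu":64,"f":22,"lfa":21,"p":86,"sy":10}],"cwm":{"cks":[13,48,94,59],"lex":{"oh":4,"y":47},"t":[89,50,22,85]},"ocu":25,"ppc":0}
After op 18 (add /b/3 63): {"b":[[46,38,13,42,12,41],54,{"pn":27,"r":58,"sty":93,"ydu":28},63,23,{"cu":64,"f":22,"lfa":21,"p":86,"sy":10}],"cwm":{"cks":[13,48,94,59],"lex":{"oh":4,"y":47},"t":[89,50,22,85]},"ocu":25,"ppc":0}
After op 19 (add /cwm/cks/4 13): {"b":[[46,38,13,42,12,41],54,{"pn":27,"r":58,"sty":93,"ydu":28},63,23,{"cu":64,"f":22,"lfa":21,"p":86,"sy":10}],"cwm":{"cks":[13,48,94,59,13],"lex":{"oh":4,"y":47},"t":[89,50,22,85]},"ocu":25,"ppc":0}
After op 20 (add /cwm/lex/oh 56): {"b":[[46,38,13,42,12,41],54,{"pn":27,"r":58,"sty":93,"ydu":28},63,23,{"cu":64,"f":22,"lfa":21,"p":86,"sy":10}],"cwm":{"cks":[13,48,94,59,13],"lex":{"oh":56,"y":47},"t":[89,50,22,85]},"ocu":25,"ppc":0}
After op 21 (replace /b/5/cu 6): {"b":[[46,38,13,42,12,41],54,{"pn":27,"r":58,"sty":93,"ydu":28},63,23,{"cu":6,"f":22,"lfa":21,"p":86,"sy":10}],"cwm":{"cks":[13,48,94,59,13],"lex":{"oh":56,"y":47},"t":[89,50,22,85]},"ocu":25,"ppc":0}
After op 22 (add /cwm/t/4 97): {"b":[[46,38,13,42,12,41],54,{"pn":27,"r":58,"sty":93,"ydu":28},63,23,{"cu":6,"f":22,"lfa":21,"p":86,"sy":10}],"cwm":{"cks":[13,48,94,59,13],"lex":{"oh":56,"y":47},"t":[89,50,22,85,97]},"ocu":25,"ppc":0}
After op 23 (add /cwm/lex/fw 38): {"b":[[46,38,13,42,12,41],54,{"pn":27,"r":58,"sty":93,"ydu":28},63,23,{"cu":6,"f":22,"lfa":21,"p":86,"sy":10}],"cwm":{"cks":[13,48,94,59,13],"lex":{"fw":38,"oh":56,"y":47},"t":[89,50,22,85,97]},"ocu":25,"ppc":0}
After op 24 (remove /b/5/p): {"b":[[46,38,13,42,12,41],54,{"pn":27,"r":58,"sty":93,"ydu":28},63,23,{"cu":6,"f":22,"lfa":21,"sy":10}],"cwm":{"cks":[13,48,94,59,13],"lex":{"fw":38,"oh":56,"y":47},"t":[89,50,22,85,97]},"ocu":25,"ppc":0}
Value at /cwm/cks/4: 13

Answer: 13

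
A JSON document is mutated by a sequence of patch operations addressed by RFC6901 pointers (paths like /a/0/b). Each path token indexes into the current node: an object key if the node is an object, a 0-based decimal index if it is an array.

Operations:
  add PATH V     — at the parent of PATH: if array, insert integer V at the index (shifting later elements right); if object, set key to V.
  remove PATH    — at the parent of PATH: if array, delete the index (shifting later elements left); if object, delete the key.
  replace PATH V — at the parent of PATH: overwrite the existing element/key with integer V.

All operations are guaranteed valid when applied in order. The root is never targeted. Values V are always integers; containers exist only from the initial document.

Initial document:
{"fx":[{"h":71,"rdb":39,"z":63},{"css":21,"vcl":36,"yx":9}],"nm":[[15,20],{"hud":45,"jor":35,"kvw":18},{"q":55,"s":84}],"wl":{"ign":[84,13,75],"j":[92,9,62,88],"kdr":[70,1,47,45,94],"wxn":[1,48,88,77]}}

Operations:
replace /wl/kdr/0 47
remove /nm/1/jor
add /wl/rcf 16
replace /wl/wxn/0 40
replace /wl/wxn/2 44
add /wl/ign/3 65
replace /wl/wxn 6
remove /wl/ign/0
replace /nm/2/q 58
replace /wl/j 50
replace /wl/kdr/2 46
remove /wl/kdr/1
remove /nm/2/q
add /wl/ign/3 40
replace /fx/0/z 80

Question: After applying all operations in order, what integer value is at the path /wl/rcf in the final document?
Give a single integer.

After op 1 (replace /wl/kdr/0 47): {"fx":[{"h":71,"rdb":39,"z":63},{"css":21,"vcl":36,"yx":9}],"nm":[[15,20],{"hud":45,"jor":35,"kvw":18},{"q":55,"s":84}],"wl":{"ign":[84,13,75],"j":[92,9,62,88],"kdr":[47,1,47,45,94],"wxn":[1,48,88,77]}}
After op 2 (remove /nm/1/jor): {"fx":[{"h":71,"rdb":39,"z":63},{"css":21,"vcl":36,"yx":9}],"nm":[[15,20],{"hud":45,"kvw":18},{"q":55,"s":84}],"wl":{"ign":[84,13,75],"j":[92,9,62,88],"kdr":[47,1,47,45,94],"wxn":[1,48,88,77]}}
After op 3 (add /wl/rcf 16): {"fx":[{"h":71,"rdb":39,"z":63},{"css":21,"vcl":36,"yx":9}],"nm":[[15,20],{"hud":45,"kvw":18},{"q":55,"s":84}],"wl":{"ign":[84,13,75],"j":[92,9,62,88],"kdr":[47,1,47,45,94],"rcf":16,"wxn":[1,48,88,77]}}
After op 4 (replace /wl/wxn/0 40): {"fx":[{"h":71,"rdb":39,"z":63},{"css":21,"vcl":36,"yx":9}],"nm":[[15,20],{"hud":45,"kvw":18},{"q":55,"s":84}],"wl":{"ign":[84,13,75],"j":[92,9,62,88],"kdr":[47,1,47,45,94],"rcf":16,"wxn":[40,48,88,77]}}
After op 5 (replace /wl/wxn/2 44): {"fx":[{"h":71,"rdb":39,"z":63},{"css":21,"vcl":36,"yx":9}],"nm":[[15,20],{"hud":45,"kvw":18},{"q":55,"s":84}],"wl":{"ign":[84,13,75],"j":[92,9,62,88],"kdr":[47,1,47,45,94],"rcf":16,"wxn":[40,48,44,77]}}
After op 6 (add /wl/ign/3 65): {"fx":[{"h":71,"rdb":39,"z":63},{"css":21,"vcl":36,"yx":9}],"nm":[[15,20],{"hud":45,"kvw":18},{"q":55,"s":84}],"wl":{"ign":[84,13,75,65],"j":[92,9,62,88],"kdr":[47,1,47,45,94],"rcf":16,"wxn":[40,48,44,77]}}
After op 7 (replace /wl/wxn 6): {"fx":[{"h":71,"rdb":39,"z":63},{"css":21,"vcl":36,"yx":9}],"nm":[[15,20],{"hud":45,"kvw":18},{"q":55,"s":84}],"wl":{"ign":[84,13,75,65],"j":[92,9,62,88],"kdr":[47,1,47,45,94],"rcf":16,"wxn":6}}
After op 8 (remove /wl/ign/0): {"fx":[{"h":71,"rdb":39,"z":63},{"css":21,"vcl":36,"yx":9}],"nm":[[15,20],{"hud":45,"kvw":18},{"q":55,"s":84}],"wl":{"ign":[13,75,65],"j":[92,9,62,88],"kdr":[47,1,47,45,94],"rcf":16,"wxn":6}}
After op 9 (replace /nm/2/q 58): {"fx":[{"h":71,"rdb":39,"z":63},{"css":21,"vcl":36,"yx":9}],"nm":[[15,20],{"hud":45,"kvw":18},{"q":58,"s":84}],"wl":{"ign":[13,75,65],"j":[92,9,62,88],"kdr":[47,1,47,45,94],"rcf":16,"wxn":6}}
After op 10 (replace /wl/j 50): {"fx":[{"h":71,"rdb":39,"z":63},{"css":21,"vcl":36,"yx":9}],"nm":[[15,20],{"hud":45,"kvw":18},{"q":58,"s":84}],"wl":{"ign":[13,75,65],"j":50,"kdr":[47,1,47,45,94],"rcf":16,"wxn":6}}
After op 11 (replace /wl/kdr/2 46): {"fx":[{"h":71,"rdb":39,"z":63},{"css":21,"vcl":36,"yx":9}],"nm":[[15,20],{"hud":45,"kvw":18},{"q":58,"s":84}],"wl":{"ign":[13,75,65],"j":50,"kdr":[47,1,46,45,94],"rcf":16,"wxn":6}}
After op 12 (remove /wl/kdr/1): {"fx":[{"h":71,"rdb":39,"z":63},{"css":21,"vcl":36,"yx":9}],"nm":[[15,20],{"hud":45,"kvw":18},{"q":58,"s":84}],"wl":{"ign":[13,75,65],"j":50,"kdr":[47,46,45,94],"rcf":16,"wxn":6}}
After op 13 (remove /nm/2/q): {"fx":[{"h":71,"rdb":39,"z":63},{"css":21,"vcl":36,"yx":9}],"nm":[[15,20],{"hud":45,"kvw":18},{"s":84}],"wl":{"ign":[13,75,65],"j":50,"kdr":[47,46,45,94],"rcf":16,"wxn":6}}
After op 14 (add /wl/ign/3 40): {"fx":[{"h":71,"rdb":39,"z":63},{"css":21,"vcl":36,"yx":9}],"nm":[[15,20],{"hud":45,"kvw":18},{"s":84}],"wl":{"ign":[13,75,65,40],"j":50,"kdr":[47,46,45,94],"rcf":16,"wxn":6}}
After op 15 (replace /fx/0/z 80): {"fx":[{"h":71,"rdb":39,"z":80},{"css":21,"vcl":36,"yx":9}],"nm":[[15,20],{"hud":45,"kvw":18},{"s":84}],"wl":{"ign":[13,75,65,40],"j":50,"kdr":[47,46,45,94],"rcf":16,"wxn":6}}
Value at /wl/rcf: 16

Answer: 16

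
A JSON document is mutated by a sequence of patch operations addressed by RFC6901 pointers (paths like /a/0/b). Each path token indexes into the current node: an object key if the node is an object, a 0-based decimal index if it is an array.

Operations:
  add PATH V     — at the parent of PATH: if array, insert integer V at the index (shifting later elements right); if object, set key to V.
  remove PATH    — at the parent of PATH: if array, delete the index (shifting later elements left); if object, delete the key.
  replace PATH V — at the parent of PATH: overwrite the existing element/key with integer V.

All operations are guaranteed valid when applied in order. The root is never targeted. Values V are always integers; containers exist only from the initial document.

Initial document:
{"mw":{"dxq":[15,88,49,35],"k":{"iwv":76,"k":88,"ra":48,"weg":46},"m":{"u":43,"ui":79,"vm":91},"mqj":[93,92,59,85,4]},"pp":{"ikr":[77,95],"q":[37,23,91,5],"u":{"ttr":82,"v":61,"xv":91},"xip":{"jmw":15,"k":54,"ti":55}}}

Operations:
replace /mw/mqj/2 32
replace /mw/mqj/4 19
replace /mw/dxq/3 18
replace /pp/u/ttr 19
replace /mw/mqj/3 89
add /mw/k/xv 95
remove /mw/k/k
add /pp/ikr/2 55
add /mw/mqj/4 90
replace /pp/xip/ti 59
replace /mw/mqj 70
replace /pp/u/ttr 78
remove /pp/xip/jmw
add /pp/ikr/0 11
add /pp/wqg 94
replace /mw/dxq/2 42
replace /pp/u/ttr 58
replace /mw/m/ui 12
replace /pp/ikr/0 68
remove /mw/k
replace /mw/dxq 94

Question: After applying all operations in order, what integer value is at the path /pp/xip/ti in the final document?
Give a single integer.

After op 1 (replace /mw/mqj/2 32): {"mw":{"dxq":[15,88,49,35],"k":{"iwv":76,"k":88,"ra":48,"weg":46},"m":{"u":43,"ui":79,"vm":91},"mqj":[93,92,32,85,4]},"pp":{"ikr":[77,95],"q":[37,23,91,5],"u":{"ttr":82,"v":61,"xv":91},"xip":{"jmw":15,"k":54,"ti":55}}}
After op 2 (replace /mw/mqj/4 19): {"mw":{"dxq":[15,88,49,35],"k":{"iwv":76,"k":88,"ra":48,"weg":46},"m":{"u":43,"ui":79,"vm":91},"mqj":[93,92,32,85,19]},"pp":{"ikr":[77,95],"q":[37,23,91,5],"u":{"ttr":82,"v":61,"xv":91},"xip":{"jmw":15,"k":54,"ti":55}}}
After op 3 (replace /mw/dxq/3 18): {"mw":{"dxq":[15,88,49,18],"k":{"iwv":76,"k":88,"ra":48,"weg":46},"m":{"u":43,"ui":79,"vm":91},"mqj":[93,92,32,85,19]},"pp":{"ikr":[77,95],"q":[37,23,91,5],"u":{"ttr":82,"v":61,"xv":91},"xip":{"jmw":15,"k":54,"ti":55}}}
After op 4 (replace /pp/u/ttr 19): {"mw":{"dxq":[15,88,49,18],"k":{"iwv":76,"k":88,"ra":48,"weg":46},"m":{"u":43,"ui":79,"vm":91},"mqj":[93,92,32,85,19]},"pp":{"ikr":[77,95],"q":[37,23,91,5],"u":{"ttr":19,"v":61,"xv":91},"xip":{"jmw":15,"k":54,"ti":55}}}
After op 5 (replace /mw/mqj/3 89): {"mw":{"dxq":[15,88,49,18],"k":{"iwv":76,"k":88,"ra":48,"weg":46},"m":{"u":43,"ui":79,"vm":91},"mqj":[93,92,32,89,19]},"pp":{"ikr":[77,95],"q":[37,23,91,5],"u":{"ttr":19,"v":61,"xv":91},"xip":{"jmw":15,"k":54,"ti":55}}}
After op 6 (add /mw/k/xv 95): {"mw":{"dxq":[15,88,49,18],"k":{"iwv":76,"k":88,"ra":48,"weg":46,"xv":95},"m":{"u":43,"ui":79,"vm":91},"mqj":[93,92,32,89,19]},"pp":{"ikr":[77,95],"q":[37,23,91,5],"u":{"ttr":19,"v":61,"xv":91},"xip":{"jmw":15,"k":54,"ti":55}}}
After op 7 (remove /mw/k/k): {"mw":{"dxq":[15,88,49,18],"k":{"iwv":76,"ra":48,"weg":46,"xv":95},"m":{"u":43,"ui":79,"vm":91},"mqj":[93,92,32,89,19]},"pp":{"ikr":[77,95],"q":[37,23,91,5],"u":{"ttr":19,"v":61,"xv":91},"xip":{"jmw":15,"k":54,"ti":55}}}
After op 8 (add /pp/ikr/2 55): {"mw":{"dxq":[15,88,49,18],"k":{"iwv":76,"ra":48,"weg":46,"xv":95},"m":{"u":43,"ui":79,"vm":91},"mqj":[93,92,32,89,19]},"pp":{"ikr":[77,95,55],"q":[37,23,91,5],"u":{"ttr":19,"v":61,"xv":91},"xip":{"jmw":15,"k":54,"ti":55}}}
After op 9 (add /mw/mqj/4 90): {"mw":{"dxq":[15,88,49,18],"k":{"iwv":76,"ra":48,"weg":46,"xv":95},"m":{"u":43,"ui":79,"vm":91},"mqj":[93,92,32,89,90,19]},"pp":{"ikr":[77,95,55],"q":[37,23,91,5],"u":{"ttr":19,"v":61,"xv":91},"xip":{"jmw":15,"k":54,"ti":55}}}
After op 10 (replace /pp/xip/ti 59): {"mw":{"dxq":[15,88,49,18],"k":{"iwv":76,"ra":48,"weg":46,"xv":95},"m":{"u":43,"ui":79,"vm":91},"mqj":[93,92,32,89,90,19]},"pp":{"ikr":[77,95,55],"q":[37,23,91,5],"u":{"ttr":19,"v":61,"xv":91},"xip":{"jmw":15,"k":54,"ti":59}}}
After op 11 (replace /mw/mqj 70): {"mw":{"dxq":[15,88,49,18],"k":{"iwv":76,"ra":48,"weg":46,"xv":95},"m":{"u":43,"ui":79,"vm":91},"mqj":70},"pp":{"ikr":[77,95,55],"q":[37,23,91,5],"u":{"ttr":19,"v":61,"xv":91},"xip":{"jmw":15,"k":54,"ti":59}}}
After op 12 (replace /pp/u/ttr 78): {"mw":{"dxq":[15,88,49,18],"k":{"iwv":76,"ra":48,"weg":46,"xv":95},"m":{"u":43,"ui":79,"vm":91},"mqj":70},"pp":{"ikr":[77,95,55],"q":[37,23,91,5],"u":{"ttr":78,"v":61,"xv":91},"xip":{"jmw":15,"k":54,"ti":59}}}
After op 13 (remove /pp/xip/jmw): {"mw":{"dxq":[15,88,49,18],"k":{"iwv":76,"ra":48,"weg":46,"xv":95},"m":{"u":43,"ui":79,"vm":91},"mqj":70},"pp":{"ikr":[77,95,55],"q":[37,23,91,5],"u":{"ttr":78,"v":61,"xv":91},"xip":{"k":54,"ti":59}}}
After op 14 (add /pp/ikr/0 11): {"mw":{"dxq":[15,88,49,18],"k":{"iwv":76,"ra":48,"weg":46,"xv":95},"m":{"u":43,"ui":79,"vm":91},"mqj":70},"pp":{"ikr":[11,77,95,55],"q":[37,23,91,5],"u":{"ttr":78,"v":61,"xv":91},"xip":{"k":54,"ti":59}}}
After op 15 (add /pp/wqg 94): {"mw":{"dxq":[15,88,49,18],"k":{"iwv":76,"ra":48,"weg":46,"xv":95},"m":{"u":43,"ui":79,"vm":91},"mqj":70},"pp":{"ikr":[11,77,95,55],"q":[37,23,91,5],"u":{"ttr":78,"v":61,"xv":91},"wqg":94,"xip":{"k":54,"ti":59}}}
After op 16 (replace /mw/dxq/2 42): {"mw":{"dxq":[15,88,42,18],"k":{"iwv":76,"ra":48,"weg":46,"xv":95},"m":{"u":43,"ui":79,"vm":91},"mqj":70},"pp":{"ikr":[11,77,95,55],"q":[37,23,91,5],"u":{"ttr":78,"v":61,"xv":91},"wqg":94,"xip":{"k":54,"ti":59}}}
After op 17 (replace /pp/u/ttr 58): {"mw":{"dxq":[15,88,42,18],"k":{"iwv":76,"ra":48,"weg":46,"xv":95},"m":{"u":43,"ui":79,"vm":91},"mqj":70},"pp":{"ikr":[11,77,95,55],"q":[37,23,91,5],"u":{"ttr":58,"v":61,"xv":91},"wqg":94,"xip":{"k":54,"ti":59}}}
After op 18 (replace /mw/m/ui 12): {"mw":{"dxq":[15,88,42,18],"k":{"iwv":76,"ra":48,"weg":46,"xv":95},"m":{"u":43,"ui":12,"vm":91},"mqj":70},"pp":{"ikr":[11,77,95,55],"q":[37,23,91,5],"u":{"ttr":58,"v":61,"xv":91},"wqg":94,"xip":{"k":54,"ti":59}}}
After op 19 (replace /pp/ikr/0 68): {"mw":{"dxq":[15,88,42,18],"k":{"iwv":76,"ra":48,"weg":46,"xv":95},"m":{"u":43,"ui":12,"vm":91},"mqj":70},"pp":{"ikr":[68,77,95,55],"q":[37,23,91,5],"u":{"ttr":58,"v":61,"xv":91},"wqg":94,"xip":{"k":54,"ti":59}}}
After op 20 (remove /mw/k): {"mw":{"dxq":[15,88,42,18],"m":{"u":43,"ui":12,"vm":91},"mqj":70},"pp":{"ikr":[68,77,95,55],"q":[37,23,91,5],"u":{"ttr":58,"v":61,"xv":91},"wqg":94,"xip":{"k":54,"ti":59}}}
After op 21 (replace /mw/dxq 94): {"mw":{"dxq":94,"m":{"u":43,"ui":12,"vm":91},"mqj":70},"pp":{"ikr":[68,77,95,55],"q":[37,23,91,5],"u":{"ttr":58,"v":61,"xv":91},"wqg":94,"xip":{"k":54,"ti":59}}}
Value at /pp/xip/ti: 59

Answer: 59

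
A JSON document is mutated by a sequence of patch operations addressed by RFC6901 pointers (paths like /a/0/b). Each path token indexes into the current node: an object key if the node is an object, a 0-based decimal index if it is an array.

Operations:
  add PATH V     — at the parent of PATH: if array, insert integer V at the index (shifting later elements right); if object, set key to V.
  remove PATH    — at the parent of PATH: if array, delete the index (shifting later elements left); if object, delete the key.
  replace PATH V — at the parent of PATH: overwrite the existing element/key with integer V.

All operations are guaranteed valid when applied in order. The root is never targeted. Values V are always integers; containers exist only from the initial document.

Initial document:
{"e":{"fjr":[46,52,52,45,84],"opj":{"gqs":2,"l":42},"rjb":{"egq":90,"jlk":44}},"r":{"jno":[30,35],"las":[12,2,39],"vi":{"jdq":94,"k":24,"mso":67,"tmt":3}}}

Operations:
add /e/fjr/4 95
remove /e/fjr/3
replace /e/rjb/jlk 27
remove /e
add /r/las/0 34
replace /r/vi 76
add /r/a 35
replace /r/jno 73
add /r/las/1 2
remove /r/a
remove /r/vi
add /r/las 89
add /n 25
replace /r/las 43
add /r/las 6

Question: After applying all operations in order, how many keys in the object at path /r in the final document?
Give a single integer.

Answer: 2

Derivation:
After op 1 (add /e/fjr/4 95): {"e":{"fjr":[46,52,52,45,95,84],"opj":{"gqs":2,"l":42},"rjb":{"egq":90,"jlk":44}},"r":{"jno":[30,35],"las":[12,2,39],"vi":{"jdq":94,"k":24,"mso":67,"tmt":3}}}
After op 2 (remove /e/fjr/3): {"e":{"fjr":[46,52,52,95,84],"opj":{"gqs":2,"l":42},"rjb":{"egq":90,"jlk":44}},"r":{"jno":[30,35],"las":[12,2,39],"vi":{"jdq":94,"k":24,"mso":67,"tmt":3}}}
After op 3 (replace /e/rjb/jlk 27): {"e":{"fjr":[46,52,52,95,84],"opj":{"gqs":2,"l":42},"rjb":{"egq":90,"jlk":27}},"r":{"jno":[30,35],"las":[12,2,39],"vi":{"jdq":94,"k":24,"mso":67,"tmt":3}}}
After op 4 (remove /e): {"r":{"jno":[30,35],"las":[12,2,39],"vi":{"jdq":94,"k":24,"mso":67,"tmt":3}}}
After op 5 (add /r/las/0 34): {"r":{"jno":[30,35],"las":[34,12,2,39],"vi":{"jdq":94,"k":24,"mso":67,"tmt":3}}}
After op 6 (replace /r/vi 76): {"r":{"jno":[30,35],"las":[34,12,2,39],"vi":76}}
After op 7 (add /r/a 35): {"r":{"a":35,"jno":[30,35],"las":[34,12,2,39],"vi":76}}
After op 8 (replace /r/jno 73): {"r":{"a":35,"jno":73,"las":[34,12,2,39],"vi":76}}
After op 9 (add /r/las/1 2): {"r":{"a":35,"jno":73,"las":[34,2,12,2,39],"vi":76}}
After op 10 (remove /r/a): {"r":{"jno":73,"las":[34,2,12,2,39],"vi":76}}
After op 11 (remove /r/vi): {"r":{"jno":73,"las":[34,2,12,2,39]}}
After op 12 (add /r/las 89): {"r":{"jno":73,"las":89}}
After op 13 (add /n 25): {"n":25,"r":{"jno":73,"las":89}}
After op 14 (replace /r/las 43): {"n":25,"r":{"jno":73,"las":43}}
After op 15 (add /r/las 6): {"n":25,"r":{"jno":73,"las":6}}
Size at path /r: 2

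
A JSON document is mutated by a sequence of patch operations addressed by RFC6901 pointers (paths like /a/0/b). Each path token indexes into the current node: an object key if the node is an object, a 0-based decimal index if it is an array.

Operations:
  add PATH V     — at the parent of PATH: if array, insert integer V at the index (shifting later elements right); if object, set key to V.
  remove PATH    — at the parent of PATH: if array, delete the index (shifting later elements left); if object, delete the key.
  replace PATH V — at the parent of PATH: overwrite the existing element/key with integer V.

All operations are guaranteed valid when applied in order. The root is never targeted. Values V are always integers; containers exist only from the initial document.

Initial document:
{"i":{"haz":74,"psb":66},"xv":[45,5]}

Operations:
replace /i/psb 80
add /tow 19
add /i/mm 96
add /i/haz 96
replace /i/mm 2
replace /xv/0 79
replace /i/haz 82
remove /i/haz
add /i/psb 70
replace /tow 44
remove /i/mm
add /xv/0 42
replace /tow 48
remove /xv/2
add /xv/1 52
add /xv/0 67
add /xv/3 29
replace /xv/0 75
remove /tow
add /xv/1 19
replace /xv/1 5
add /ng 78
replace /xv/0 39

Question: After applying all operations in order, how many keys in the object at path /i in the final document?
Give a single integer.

Answer: 1

Derivation:
After op 1 (replace /i/psb 80): {"i":{"haz":74,"psb":80},"xv":[45,5]}
After op 2 (add /tow 19): {"i":{"haz":74,"psb":80},"tow":19,"xv":[45,5]}
After op 3 (add /i/mm 96): {"i":{"haz":74,"mm":96,"psb":80},"tow":19,"xv":[45,5]}
After op 4 (add /i/haz 96): {"i":{"haz":96,"mm":96,"psb":80},"tow":19,"xv":[45,5]}
After op 5 (replace /i/mm 2): {"i":{"haz":96,"mm":2,"psb":80},"tow":19,"xv":[45,5]}
After op 6 (replace /xv/0 79): {"i":{"haz":96,"mm":2,"psb":80},"tow":19,"xv":[79,5]}
After op 7 (replace /i/haz 82): {"i":{"haz":82,"mm":2,"psb":80},"tow":19,"xv":[79,5]}
After op 8 (remove /i/haz): {"i":{"mm":2,"psb":80},"tow":19,"xv":[79,5]}
After op 9 (add /i/psb 70): {"i":{"mm":2,"psb":70},"tow":19,"xv":[79,5]}
After op 10 (replace /tow 44): {"i":{"mm":2,"psb":70},"tow":44,"xv":[79,5]}
After op 11 (remove /i/mm): {"i":{"psb":70},"tow":44,"xv":[79,5]}
After op 12 (add /xv/0 42): {"i":{"psb":70},"tow":44,"xv":[42,79,5]}
After op 13 (replace /tow 48): {"i":{"psb":70},"tow":48,"xv":[42,79,5]}
After op 14 (remove /xv/2): {"i":{"psb":70},"tow":48,"xv":[42,79]}
After op 15 (add /xv/1 52): {"i":{"psb":70},"tow":48,"xv":[42,52,79]}
After op 16 (add /xv/0 67): {"i":{"psb":70},"tow":48,"xv":[67,42,52,79]}
After op 17 (add /xv/3 29): {"i":{"psb":70},"tow":48,"xv":[67,42,52,29,79]}
After op 18 (replace /xv/0 75): {"i":{"psb":70},"tow":48,"xv":[75,42,52,29,79]}
After op 19 (remove /tow): {"i":{"psb":70},"xv":[75,42,52,29,79]}
After op 20 (add /xv/1 19): {"i":{"psb":70},"xv":[75,19,42,52,29,79]}
After op 21 (replace /xv/1 5): {"i":{"psb":70},"xv":[75,5,42,52,29,79]}
After op 22 (add /ng 78): {"i":{"psb":70},"ng":78,"xv":[75,5,42,52,29,79]}
After op 23 (replace /xv/0 39): {"i":{"psb":70},"ng":78,"xv":[39,5,42,52,29,79]}
Size at path /i: 1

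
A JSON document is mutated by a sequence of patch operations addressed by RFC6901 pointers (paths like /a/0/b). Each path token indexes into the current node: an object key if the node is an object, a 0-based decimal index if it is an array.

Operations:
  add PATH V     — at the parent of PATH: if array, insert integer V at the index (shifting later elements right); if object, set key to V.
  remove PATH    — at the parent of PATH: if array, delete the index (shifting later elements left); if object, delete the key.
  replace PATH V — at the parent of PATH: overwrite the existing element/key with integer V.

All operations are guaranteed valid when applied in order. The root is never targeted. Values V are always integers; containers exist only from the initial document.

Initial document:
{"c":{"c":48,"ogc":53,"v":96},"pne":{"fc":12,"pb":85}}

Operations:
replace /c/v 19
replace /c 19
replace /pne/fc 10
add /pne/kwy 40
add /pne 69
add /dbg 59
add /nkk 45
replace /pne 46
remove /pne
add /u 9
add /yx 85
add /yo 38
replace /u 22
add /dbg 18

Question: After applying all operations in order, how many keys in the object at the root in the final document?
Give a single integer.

Answer: 6

Derivation:
After op 1 (replace /c/v 19): {"c":{"c":48,"ogc":53,"v":19},"pne":{"fc":12,"pb":85}}
After op 2 (replace /c 19): {"c":19,"pne":{"fc":12,"pb":85}}
After op 3 (replace /pne/fc 10): {"c":19,"pne":{"fc":10,"pb":85}}
After op 4 (add /pne/kwy 40): {"c":19,"pne":{"fc":10,"kwy":40,"pb":85}}
After op 5 (add /pne 69): {"c":19,"pne":69}
After op 6 (add /dbg 59): {"c":19,"dbg":59,"pne":69}
After op 7 (add /nkk 45): {"c":19,"dbg":59,"nkk":45,"pne":69}
After op 8 (replace /pne 46): {"c":19,"dbg":59,"nkk":45,"pne":46}
After op 9 (remove /pne): {"c":19,"dbg":59,"nkk":45}
After op 10 (add /u 9): {"c":19,"dbg":59,"nkk":45,"u":9}
After op 11 (add /yx 85): {"c":19,"dbg":59,"nkk":45,"u":9,"yx":85}
After op 12 (add /yo 38): {"c":19,"dbg":59,"nkk":45,"u":9,"yo":38,"yx":85}
After op 13 (replace /u 22): {"c":19,"dbg":59,"nkk":45,"u":22,"yo":38,"yx":85}
After op 14 (add /dbg 18): {"c":19,"dbg":18,"nkk":45,"u":22,"yo":38,"yx":85}
Size at the root: 6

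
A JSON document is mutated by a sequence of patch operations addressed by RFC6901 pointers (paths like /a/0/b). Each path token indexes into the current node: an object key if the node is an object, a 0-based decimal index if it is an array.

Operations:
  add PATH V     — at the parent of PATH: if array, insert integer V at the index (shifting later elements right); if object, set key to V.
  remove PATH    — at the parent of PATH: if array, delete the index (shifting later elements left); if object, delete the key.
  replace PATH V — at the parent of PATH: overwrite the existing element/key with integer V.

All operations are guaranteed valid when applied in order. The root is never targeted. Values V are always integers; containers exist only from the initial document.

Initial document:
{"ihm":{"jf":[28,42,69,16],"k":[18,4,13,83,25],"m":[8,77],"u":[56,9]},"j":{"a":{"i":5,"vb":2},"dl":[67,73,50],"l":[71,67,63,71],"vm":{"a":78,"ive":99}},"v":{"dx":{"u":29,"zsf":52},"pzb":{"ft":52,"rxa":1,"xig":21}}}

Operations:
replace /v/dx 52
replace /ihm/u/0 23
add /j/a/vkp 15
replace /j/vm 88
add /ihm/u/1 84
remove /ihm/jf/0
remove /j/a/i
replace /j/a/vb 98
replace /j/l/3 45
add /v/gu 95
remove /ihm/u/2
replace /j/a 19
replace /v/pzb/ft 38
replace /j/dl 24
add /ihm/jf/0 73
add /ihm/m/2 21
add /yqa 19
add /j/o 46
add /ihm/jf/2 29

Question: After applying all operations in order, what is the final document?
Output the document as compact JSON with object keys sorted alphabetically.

After op 1 (replace /v/dx 52): {"ihm":{"jf":[28,42,69,16],"k":[18,4,13,83,25],"m":[8,77],"u":[56,9]},"j":{"a":{"i":5,"vb":2},"dl":[67,73,50],"l":[71,67,63,71],"vm":{"a":78,"ive":99}},"v":{"dx":52,"pzb":{"ft":52,"rxa":1,"xig":21}}}
After op 2 (replace /ihm/u/0 23): {"ihm":{"jf":[28,42,69,16],"k":[18,4,13,83,25],"m":[8,77],"u":[23,9]},"j":{"a":{"i":5,"vb":2},"dl":[67,73,50],"l":[71,67,63,71],"vm":{"a":78,"ive":99}},"v":{"dx":52,"pzb":{"ft":52,"rxa":1,"xig":21}}}
After op 3 (add /j/a/vkp 15): {"ihm":{"jf":[28,42,69,16],"k":[18,4,13,83,25],"m":[8,77],"u":[23,9]},"j":{"a":{"i":5,"vb":2,"vkp":15},"dl":[67,73,50],"l":[71,67,63,71],"vm":{"a":78,"ive":99}},"v":{"dx":52,"pzb":{"ft":52,"rxa":1,"xig":21}}}
After op 4 (replace /j/vm 88): {"ihm":{"jf":[28,42,69,16],"k":[18,4,13,83,25],"m":[8,77],"u":[23,9]},"j":{"a":{"i":5,"vb":2,"vkp":15},"dl":[67,73,50],"l":[71,67,63,71],"vm":88},"v":{"dx":52,"pzb":{"ft":52,"rxa":1,"xig":21}}}
After op 5 (add /ihm/u/1 84): {"ihm":{"jf":[28,42,69,16],"k":[18,4,13,83,25],"m":[8,77],"u":[23,84,9]},"j":{"a":{"i":5,"vb":2,"vkp":15},"dl":[67,73,50],"l":[71,67,63,71],"vm":88},"v":{"dx":52,"pzb":{"ft":52,"rxa":1,"xig":21}}}
After op 6 (remove /ihm/jf/0): {"ihm":{"jf":[42,69,16],"k":[18,4,13,83,25],"m":[8,77],"u":[23,84,9]},"j":{"a":{"i":5,"vb":2,"vkp":15},"dl":[67,73,50],"l":[71,67,63,71],"vm":88},"v":{"dx":52,"pzb":{"ft":52,"rxa":1,"xig":21}}}
After op 7 (remove /j/a/i): {"ihm":{"jf":[42,69,16],"k":[18,4,13,83,25],"m":[8,77],"u":[23,84,9]},"j":{"a":{"vb":2,"vkp":15},"dl":[67,73,50],"l":[71,67,63,71],"vm":88},"v":{"dx":52,"pzb":{"ft":52,"rxa":1,"xig":21}}}
After op 8 (replace /j/a/vb 98): {"ihm":{"jf":[42,69,16],"k":[18,4,13,83,25],"m":[8,77],"u":[23,84,9]},"j":{"a":{"vb":98,"vkp":15},"dl":[67,73,50],"l":[71,67,63,71],"vm":88},"v":{"dx":52,"pzb":{"ft":52,"rxa":1,"xig":21}}}
After op 9 (replace /j/l/3 45): {"ihm":{"jf":[42,69,16],"k":[18,4,13,83,25],"m":[8,77],"u":[23,84,9]},"j":{"a":{"vb":98,"vkp":15},"dl":[67,73,50],"l":[71,67,63,45],"vm":88},"v":{"dx":52,"pzb":{"ft":52,"rxa":1,"xig":21}}}
After op 10 (add /v/gu 95): {"ihm":{"jf":[42,69,16],"k":[18,4,13,83,25],"m":[8,77],"u":[23,84,9]},"j":{"a":{"vb":98,"vkp":15},"dl":[67,73,50],"l":[71,67,63,45],"vm":88},"v":{"dx":52,"gu":95,"pzb":{"ft":52,"rxa":1,"xig":21}}}
After op 11 (remove /ihm/u/2): {"ihm":{"jf":[42,69,16],"k":[18,4,13,83,25],"m":[8,77],"u":[23,84]},"j":{"a":{"vb":98,"vkp":15},"dl":[67,73,50],"l":[71,67,63,45],"vm":88},"v":{"dx":52,"gu":95,"pzb":{"ft":52,"rxa":1,"xig":21}}}
After op 12 (replace /j/a 19): {"ihm":{"jf":[42,69,16],"k":[18,4,13,83,25],"m":[8,77],"u":[23,84]},"j":{"a":19,"dl":[67,73,50],"l":[71,67,63,45],"vm":88},"v":{"dx":52,"gu":95,"pzb":{"ft":52,"rxa":1,"xig":21}}}
After op 13 (replace /v/pzb/ft 38): {"ihm":{"jf":[42,69,16],"k":[18,4,13,83,25],"m":[8,77],"u":[23,84]},"j":{"a":19,"dl":[67,73,50],"l":[71,67,63,45],"vm":88},"v":{"dx":52,"gu":95,"pzb":{"ft":38,"rxa":1,"xig":21}}}
After op 14 (replace /j/dl 24): {"ihm":{"jf":[42,69,16],"k":[18,4,13,83,25],"m":[8,77],"u":[23,84]},"j":{"a":19,"dl":24,"l":[71,67,63,45],"vm":88},"v":{"dx":52,"gu":95,"pzb":{"ft":38,"rxa":1,"xig":21}}}
After op 15 (add /ihm/jf/0 73): {"ihm":{"jf":[73,42,69,16],"k":[18,4,13,83,25],"m":[8,77],"u":[23,84]},"j":{"a":19,"dl":24,"l":[71,67,63,45],"vm":88},"v":{"dx":52,"gu":95,"pzb":{"ft":38,"rxa":1,"xig":21}}}
After op 16 (add /ihm/m/2 21): {"ihm":{"jf":[73,42,69,16],"k":[18,4,13,83,25],"m":[8,77,21],"u":[23,84]},"j":{"a":19,"dl":24,"l":[71,67,63,45],"vm":88},"v":{"dx":52,"gu":95,"pzb":{"ft":38,"rxa":1,"xig":21}}}
After op 17 (add /yqa 19): {"ihm":{"jf":[73,42,69,16],"k":[18,4,13,83,25],"m":[8,77,21],"u":[23,84]},"j":{"a":19,"dl":24,"l":[71,67,63,45],"vm":88},"v":{"dx":52,"gu":95,"pzb":{"ft":38,"rxa":1,"xig":21}},"yqa":19}
After op 18 (add /j/o 46): {"ihm":{"jf":[73,42,69,16],"k":[18,4,13,83,25],"m":[8,77,21],"u":[23,84]},"j":{"a":19,"dl":24,"l":[71,67,63,45],"o":46,"vm":88},"v":{"dx":52,"gu":95,"pzb":{"ft":38,"rxa":1,"xig":21}},"yqa":19}
After op 19 (add /ihm/jf/2 29): {"ihm":{"jf":[73,42,29,69,16],"k":[18,4,13,83,25],"m":[8,77,21],"u":[23,84]},"j":{"a":19,"dl":24,"l":[71,67,63,45],"o":46,"vm":88},"v":{"dx":52,"gu":95,"pzb":{"ft":38,"rxa":1,"xig":21}},"yqa":19}

Answer: {"ihm":{"jf":[73,42,29,69,16],"k":[18,4,13,83,25],"m":[8,77,21],"u":[23,84]},"j":{"a":19,"dl":24,"l":[71,67,63,45],"o":46,"vm":88},"v":{"dx":52,"gu":95,"pzb":{"ft":38,"rxa":1,"xig":21}},"yqa":19}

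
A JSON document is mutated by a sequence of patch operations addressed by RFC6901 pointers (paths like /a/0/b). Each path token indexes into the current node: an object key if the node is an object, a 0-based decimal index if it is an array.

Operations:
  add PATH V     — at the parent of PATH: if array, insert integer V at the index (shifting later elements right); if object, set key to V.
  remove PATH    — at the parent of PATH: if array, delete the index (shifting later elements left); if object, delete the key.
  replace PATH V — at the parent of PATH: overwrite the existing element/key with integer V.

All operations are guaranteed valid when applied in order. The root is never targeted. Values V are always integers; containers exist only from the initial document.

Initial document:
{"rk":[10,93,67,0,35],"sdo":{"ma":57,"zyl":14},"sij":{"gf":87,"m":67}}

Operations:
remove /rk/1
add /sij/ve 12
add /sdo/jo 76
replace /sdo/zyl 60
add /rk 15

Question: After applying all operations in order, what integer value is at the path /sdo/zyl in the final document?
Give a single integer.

Answer: 60

Derivation:
After op 1 (remove /rk/1): {"rk":[10,67,0,35],"sdo":{"ma":57,"zyl":14},"sij":{"gf":87,"m":67}}
After op 2 (add /sij/ve 12): {"rk":[10,67,0,35],"sdo":{"ma":57,"zyl":14},"sij":{"gf":87,"m":67,"ve":12}}
After op 3 (add /sdo/jo 76): {"rk":[10,67,0,35],"sdo":{"jo":76,"ma":57,"zyl":14},"sij":{"gf":87,"m":67,"ve":12}}
After op 4 (replace /sdo/zyl 60): {"rk":[10,67,0,35],"sdo":{"jo":76,"ma":57,"zyl":60},"sij":{"gf":87,"m":67,"ve":12}}
After op 5 (add /rk 15): {"rk":15,"sdo":{"jo":76,"ma":57,"zyl":60},"sij":{"gf":87,"m":67,"ve":12}}
Value at /sdo/zyl: 60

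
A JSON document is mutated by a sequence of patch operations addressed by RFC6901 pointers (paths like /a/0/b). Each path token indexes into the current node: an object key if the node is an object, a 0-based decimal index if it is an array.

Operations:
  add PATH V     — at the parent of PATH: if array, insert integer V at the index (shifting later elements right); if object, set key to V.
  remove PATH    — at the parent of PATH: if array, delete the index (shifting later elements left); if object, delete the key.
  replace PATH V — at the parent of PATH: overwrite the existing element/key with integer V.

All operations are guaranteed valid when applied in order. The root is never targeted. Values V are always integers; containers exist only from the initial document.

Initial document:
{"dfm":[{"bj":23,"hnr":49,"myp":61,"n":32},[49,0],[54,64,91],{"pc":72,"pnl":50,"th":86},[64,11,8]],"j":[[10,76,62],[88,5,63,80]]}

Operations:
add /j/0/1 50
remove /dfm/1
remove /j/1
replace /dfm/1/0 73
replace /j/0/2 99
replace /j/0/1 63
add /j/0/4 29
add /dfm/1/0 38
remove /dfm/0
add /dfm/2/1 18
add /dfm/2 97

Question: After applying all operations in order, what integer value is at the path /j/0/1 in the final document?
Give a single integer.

After op 1 (add /j/0/1 50): {"dfm":[{"bj":23,"hnr":49,"myp":61,"n":32},[49,0],[54,64,91],{"pc":72,"pnl":50,"th":86},[64,11,8]],"j":[[10,50,76,62],[88,5,63,80]]}
After op 2 (remove /dfm/1): {"dfm":[{"bj":23,"hnr":49,"myp":61,"n":32},[54,64,91],{"pc":72,"pnl":50,"th":86},[64,11,8]],"j":[[10,50,76,62],[88,5,63,80]]}
After op 3 (remove /j/1): {"dfm":[{"bj":23,"hnr":49,"myp":61,"n":32},[54,64,91],{"pc":72,"pnl":50,"th":86},[64,11,8]],"j":[[10,50,76,62]]}
After op 4 (replace /dfm/1/0 73): {"dfm":[{"bj":23,"hnr":49,"myp":61,"n":32},[73,64,91],{"pc":72,"pnl":50,"th":86},[64,11,8]],"j":[[10,50,76,62]]}
After op 5 (replace /j/0/2 99): {"dfm":[{"bj":23,"hnr":49,"myp":61,"n":32},[73,64,91],{"pc":72,"pnl":50,"th":86},[64,11,8]],"j":[[10,50,99,62]]}
After op 6 (replace /j/0/1 63): {"dfm":[{"bj":23,"hnr":49,"myp":61,"n":32},[73,64,91],{"pc":72,"pnl":50,"th":86},[64,11,8]],"j":[[10,63,99,62]]}
After op 7 (add /j/0/4 29): {"dfm":[{"bj":23,"hnr":49,"myp":61,"n":32},[73,64,91],{"pc":72,"pnl":50,"th":86},[64,11,8]],"j":[[10,63,99,62,29]]}
After op 8 (add /dfm/1/0 38): {"dfm":[{"bj":23,"hnr":49,"myp":61,"n":32},[38,73,64,91],{"pc":72,"pnl":50,"th":86},[64,11,8]],"j":[[10,63,99,62,29]]}
After op 9 (remove /dfm/0): {"dfm":[[38,73,64,91],{"pc":72,"pnl":50,"th":86},[64,11,8]],"j":[[10,63,99,62,29]]}
After op 10 (add /dfm/2/1 18): {"dfm":[[38,73,64,91],{"pc":72,"pnl":50,"th":86},[64,18,11,8]],"j":[[10,63,99,62,29]]}
After op 11 (add /dfm/2 97): {"dfm":[[38,73,64,91],{"pc":72,"pnl":50,"th":86},97,[64,18,11,8]],"j":[[10,63,99,62,29]]}
Value at /j/0/1: 63

Answer: 63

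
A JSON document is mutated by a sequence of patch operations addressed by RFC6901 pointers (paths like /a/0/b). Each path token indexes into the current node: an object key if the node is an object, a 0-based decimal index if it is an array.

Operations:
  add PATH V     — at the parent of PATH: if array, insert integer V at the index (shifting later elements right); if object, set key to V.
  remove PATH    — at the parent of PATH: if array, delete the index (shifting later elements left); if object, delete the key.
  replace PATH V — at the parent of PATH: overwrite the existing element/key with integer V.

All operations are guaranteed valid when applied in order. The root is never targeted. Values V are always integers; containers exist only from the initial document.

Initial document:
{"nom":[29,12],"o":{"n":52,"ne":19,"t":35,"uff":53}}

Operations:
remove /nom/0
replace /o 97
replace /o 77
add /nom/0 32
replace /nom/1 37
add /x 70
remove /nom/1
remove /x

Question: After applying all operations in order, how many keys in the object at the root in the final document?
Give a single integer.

After op 1 (remove /nom/0): {"nom":[12],"o":{"n":52,"ne":19,"t":35,"uff":53}}
After op 2 (replace /o 97): {"nom":[12],"o":97}
After op 3 (replace /o 77): {"nom":[12],"o":77}
After op 4 (add /nom/0 32): {"nom":[32,12],"o":77}
After op 5 (replace /nom/1 37): {"nom":[32,37],"o":77}
After op 6 (add /x 70): {"nom":[32,37],"o":77,"x":70}
After op 7 (remove /nom/1): {"nom":[32],"o":77,"x":70}
After op 8 (remove /x): {"nom":[32],"o":77}
Size at the root: 2

Answer: 2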